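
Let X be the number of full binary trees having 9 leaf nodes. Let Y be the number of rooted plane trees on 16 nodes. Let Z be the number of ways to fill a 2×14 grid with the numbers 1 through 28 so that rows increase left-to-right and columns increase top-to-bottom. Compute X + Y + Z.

12370715

Full binary trees with 9 leaves have 9−1 = 8 internal nodes, so there are C_8 of them. So X = C_8 = 1430.
A rooted plane tree on 16 nodes has 15 edges, and such trees are counted by C_15. So Y = C_15 = 9694845.
Standard Young tableaux of shape 2×n are counted by C_n; here n = 14. So Z = C_14 = 2674440.
X + Y + Z = 1430 + 9694845 + 2674440 = 12370715.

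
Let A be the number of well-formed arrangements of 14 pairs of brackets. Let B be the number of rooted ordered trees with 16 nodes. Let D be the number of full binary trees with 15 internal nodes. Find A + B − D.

2674440

A balanced arrangement of 14 bracket pairs is a Dyck word of semilength 14, so the count is C_14. So A = C_14 = 2674440.
A rooted plane tree on 16 nodes has 15 edges, and such trees are counted by C_15. So B = C_15 = 9694845.
Full binary trees with n internal nodes are counted by C_n; here n = 15. So D = C_15 = 9694845.
A + B − D = 2674440 + 9694845 − 9694845 = 2674440.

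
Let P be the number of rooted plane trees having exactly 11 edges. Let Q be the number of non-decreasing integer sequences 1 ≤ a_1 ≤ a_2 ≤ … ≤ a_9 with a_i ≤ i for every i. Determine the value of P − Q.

53924

Rooted ordered trees with n edges are counted by C_n; here n = 11. So P = C_11 = 58786.
Such sub-staircase sequences of length n are counted by C_n; here n = 9. So Q = C_9 = 4862.
P − Q = 58786 − 4862 = 53924.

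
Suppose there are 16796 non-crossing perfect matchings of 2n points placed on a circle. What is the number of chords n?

10

Non-crossing pairings of 2n points on a circle are counted by C_n; 16796 = C_10.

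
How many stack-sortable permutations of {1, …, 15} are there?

Stack-sortable permutations are exactly the 231-avoiding ones, counted by C_n; here n = 15.
C_15 = C(30,15)/16 = 155117520/16 = 9694845.

9694845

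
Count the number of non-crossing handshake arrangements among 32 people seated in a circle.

35357670

Non-crossing handshake pairings of 2n people are counted by C_n; 32 people gives n = 16.
C_16 = C_15 · 2(2·15+1)/(15+2) = 9694845 · 62/17 = 35357670.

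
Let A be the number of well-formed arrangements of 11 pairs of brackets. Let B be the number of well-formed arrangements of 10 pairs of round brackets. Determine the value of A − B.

A balanced arrangement of 11 bracket pairs is a Dyck word of semilength 11, so the count is C_11. So A = C_11 = 58786.
With 10 pairs the number of balanced bracket strings is the Catalan number C_10. So B = C_10 = 16796.
A − B = 58786 − 16796 = 41990.

41990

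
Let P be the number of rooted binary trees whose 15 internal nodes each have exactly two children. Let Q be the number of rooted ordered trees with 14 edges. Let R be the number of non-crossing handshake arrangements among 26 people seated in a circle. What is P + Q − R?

The number of full binary trees on 15 internal nodes is the Catalan number C_15. So P = C_15 = 9694845.
A rooted plane tree with 14 edges has 15 nodes, and the count is C_14. So Q = C_14 = 2674440.
Non-crossing handshake pairings of 2n people are counted by C_n; 26 people gives n = 13. So R = C_13 = 742900.
P + Q − R = 9694845 + 2674440 − 742900 = 11626385.

11626385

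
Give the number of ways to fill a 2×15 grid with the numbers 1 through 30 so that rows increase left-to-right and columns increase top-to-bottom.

9694845

By the hook-length formula (or a Dyck-path bijection), SYT of shape 2×15 number C_15.
C_15 = 9694845.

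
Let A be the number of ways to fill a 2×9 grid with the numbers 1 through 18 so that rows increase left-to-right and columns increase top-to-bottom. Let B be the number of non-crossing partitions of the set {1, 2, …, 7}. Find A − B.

Standard Young tableaux of shape 2×n are counted by C_n; here n = 9. So A = C_9 = 4862.
Non-crossing partitions of an n-element set are counted by C_n; here n = 7. So B = C_7 = 429.
A − B = 4862 − 429 = 4433.

4433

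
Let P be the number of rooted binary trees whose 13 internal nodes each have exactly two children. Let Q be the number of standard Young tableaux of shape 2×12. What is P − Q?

534888

Full binary trees with n internal nodes are counted by C_n; here n = 13. So P = C_13 = 742900.
By the hook-length formula (or a Dyck-path bijection), SYT of shape 2×12 number C_12. So Q = C_12 = 208012.
P − Q = 742900 − 208012 = 534888.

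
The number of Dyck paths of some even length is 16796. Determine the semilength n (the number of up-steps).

10

Dyck paths of semilength n are counted by C_n, and C_10 = 16796.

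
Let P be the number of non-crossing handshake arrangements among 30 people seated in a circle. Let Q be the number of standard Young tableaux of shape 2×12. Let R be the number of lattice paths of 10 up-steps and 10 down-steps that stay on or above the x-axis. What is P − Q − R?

With 30 = 2·15 people, non-crossing handshake pairings are non-crossing perfect matchings on a circle, counted by C_15. So P = C_15 = 9694845.
By the hook-length formula (or a Dyck-path bijection), SYT of shape 2×12 number C_12. So Q = C_12 = 208012.
Paths of 10 up- and 10 down-steps that never dip below the axis are Dyck paths; their count is C_10. So R = C_10 = 16796.
P − Q − R = 9694845 − 208012 − 16796 = 9470037.

9470037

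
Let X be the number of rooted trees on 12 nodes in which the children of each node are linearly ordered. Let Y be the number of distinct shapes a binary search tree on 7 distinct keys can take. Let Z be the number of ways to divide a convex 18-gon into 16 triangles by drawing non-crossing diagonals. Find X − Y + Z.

Rooted ordered (plane) trees on m nodes have m−1 edges and are counted by C_{m−1}; m = 12 gives C_11. So X = C_11 = 58786.
Binary trees (left/right distinguished) on n nodes are counted by C_n; here n = 7. So Y = C_7 = 429.
Triangulations of a convex m-gon are counted by C_{m−2}; with m = 18 this is C_16. So Z = C_16 = 35357670.
X − Y + Z = 58786 − 429 + 35357670 = 35416027.

35416027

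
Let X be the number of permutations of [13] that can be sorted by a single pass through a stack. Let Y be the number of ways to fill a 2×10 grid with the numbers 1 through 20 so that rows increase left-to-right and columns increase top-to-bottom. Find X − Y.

Stack-sortable permutations are exactly the 231-avoiding ones, counted by C_n; here n = 13. So X = C_13 = 742900.
By the hook-length formula (or a Dyck-path bijection), SYT of shape 2×10 number C_10. So Y = C_10 = 16796.
X − Y = 742900 − 16796 = 726104.

726104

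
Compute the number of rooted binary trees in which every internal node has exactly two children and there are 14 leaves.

742900

Full binary trees with 14 leaves have 14−1 = 13 internal nodes, so there are C_13 of them.
C_13 = C_12 · 2(2·12+1)/(12+2) = 208012 · 50/14 = 742900.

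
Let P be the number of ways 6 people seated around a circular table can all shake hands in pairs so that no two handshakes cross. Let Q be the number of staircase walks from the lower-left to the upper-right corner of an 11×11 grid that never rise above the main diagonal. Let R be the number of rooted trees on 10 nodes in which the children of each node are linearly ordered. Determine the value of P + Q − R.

53929

Non-crossing handshake pairings of 2n people are counted by C_n; 6 people gives n = 3. So P = C_3 = 5.
Sub-diagonal monotone paths from (0,0) to (11,11) biject with Dyck paths of semilength 11, giving C_11. So Q = C_11 = 58786.
A rooted plane tree on 10 nodes has 9 edges, and such trees are counted by C_9. So R = C_9 = 4862.
P + Q − R = 5 + 58786 − 4862 = 53929.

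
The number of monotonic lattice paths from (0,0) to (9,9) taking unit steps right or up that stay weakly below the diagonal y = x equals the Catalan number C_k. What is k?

Monotone paths in an n×n grid that stay weakly below the diagonal are counted by C_n; here n = 9.

9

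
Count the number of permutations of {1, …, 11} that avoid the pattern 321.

For any fixed pattern of length 3, the pattern-avoiding permutations of [11] number C_11.
C_11 = C_10 · 2(2·10+1)/(10+2) = 16796 · 42/12 = 58786.

58786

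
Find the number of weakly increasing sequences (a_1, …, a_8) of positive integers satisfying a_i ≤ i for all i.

Weakly increasing sequences with a_i ≤ i biject with Dyck paths of semilength 8, so there are C_8.
C_8 = C(16,8)/9 = 12870/9 = 1430.

1430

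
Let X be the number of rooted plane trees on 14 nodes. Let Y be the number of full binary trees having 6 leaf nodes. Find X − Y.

742858

Rooted ordered (plane) trees on m nodes have m−1 edges and are counted by C_{m−1}; m = 14 gives C_13. So X = C_13 = 742900.
A full binary tree with L leaves has L−1 internal nodes and is counted by C_{L−1}; L = 6 gives C_5. So Y = C_5 = 42.
X − Y = 742900 − 42 = 742858.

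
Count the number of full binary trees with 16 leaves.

9694845

Full binary trees with 16 leaves have 16−1 = 15 internal nodes, so there are C_15 of them.
C_15 = C(30,15)/16 = 155117520/16 = 9694845.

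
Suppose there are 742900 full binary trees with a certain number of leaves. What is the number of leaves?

14

Full binary trees with L leaves are counted by C_{L−1}, and C_13 = 742900.
So the index is 13, and the number of leaves is 13 + 1 = 14.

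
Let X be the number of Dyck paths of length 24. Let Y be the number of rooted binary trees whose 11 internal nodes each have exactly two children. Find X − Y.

149226

Paths of 12 up- and 12 down-steps that never dip below the axis are Dyck paths; their count is C_12. So X = C_12 = 208012.
The number of full binary trees on 11 internal nodes is the Catalan number C_11. So Y = C_11 = 58786.
X − Y = 208012 − 58786 = 149226.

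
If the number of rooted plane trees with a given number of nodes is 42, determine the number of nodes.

Rooted ordered trees on m nodes are counted by C_{m−1}; 42 = C_5.
So the index is 5, and the number of nodes is 5 + 1 = 6.

6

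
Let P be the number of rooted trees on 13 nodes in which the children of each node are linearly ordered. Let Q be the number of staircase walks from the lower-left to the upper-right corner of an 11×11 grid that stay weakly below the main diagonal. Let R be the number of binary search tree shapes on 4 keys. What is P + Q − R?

266784

A rooted plane tree on 13 nodes has 12 edges, and such trees are counted by C_12. So P = C_12 = 208012.
Sub-diagonal monotone paths from (0,0) to (11,11) biject with Dyck paths of semilength 11, giving C_11. So Q = C_11 = 58786.
Rooted binary trees with 4 nodes (each child slot possibly empty) number C_4. So R = C_4 = 14.
P + Q − R = 208012 + 58786 − 14 = 266784.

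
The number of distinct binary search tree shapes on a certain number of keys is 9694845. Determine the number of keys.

15

Binary search tree shapes on n keys are counted by C_n. Since C_15 = 9694845, the index is 15.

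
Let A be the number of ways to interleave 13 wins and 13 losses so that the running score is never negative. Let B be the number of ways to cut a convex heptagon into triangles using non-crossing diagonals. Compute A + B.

742942

Reading a vote for the leader as '(' and for the other as ')' turns such a sequence into a balanced string of 13 pairs, so the count is C_13. So A = C_13 = 742900.
A convex 7-gon is triangulated into 5 triangles, and the number of such triangulations is the Catalan number C_{7−2} = C_5. So B = C_5 = 42.
A + B = 742900 + 42 = 742942.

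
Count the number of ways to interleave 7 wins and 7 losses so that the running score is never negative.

Ballot sequences with n votes each where one side never trails are Dyck words, counted by C_n; here n = 7.
C_7 = C(14,7)/8 = 3432/8 = 429.

429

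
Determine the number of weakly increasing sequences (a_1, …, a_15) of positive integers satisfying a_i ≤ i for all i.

Such sub-staircase sequences of length n are counted by C_n; here n = 15.
C_15 = 9694845.

9694845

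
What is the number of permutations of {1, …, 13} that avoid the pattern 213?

Permutations of [n] avoiding any single length-3 pattern are counted by C_n; here n = 13.
C_13 = C(26,13)/14 = 10400600/14 = 742900.

742900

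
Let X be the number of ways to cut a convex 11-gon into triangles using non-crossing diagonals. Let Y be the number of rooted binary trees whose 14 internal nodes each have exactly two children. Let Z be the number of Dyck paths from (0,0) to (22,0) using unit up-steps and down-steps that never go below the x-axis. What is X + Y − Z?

The number of triangulations of an 11-gon is the Catalan number C_9 (index = sides − 2). So X = C_9 = 4862.
Full binary trees with n internal nodes are counted by C_n; here n = 14. So Y = C_14 = 2674440.
Paths of 11 up- and 11 down-steps that never dip below the axis are Dyck paths; their count is C_11. So Z = C_11 = 58786.
X + Y − Z = 4862 + 2674440 − 58786 = 2620516.

2620516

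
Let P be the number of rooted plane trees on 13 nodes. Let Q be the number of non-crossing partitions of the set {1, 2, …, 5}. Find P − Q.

Rooted ordered (plane) trees on m nodes have m−1 edges and are counted by C_{m−1}; m = 13 gives C_12. So P = C_12 = 208012.
Non-crossing partitions of an n-element set are counted by C_n; here n = 5. So Q = C_5 = 42.
P − Q = 208012 − 42 = 207970.

207970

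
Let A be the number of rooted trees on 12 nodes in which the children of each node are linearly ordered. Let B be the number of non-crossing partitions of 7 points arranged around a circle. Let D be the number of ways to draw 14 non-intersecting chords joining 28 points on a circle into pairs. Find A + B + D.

2733655

A rooted plane tree on 12 nodes has 11 edges, and such trees are counted by C_11. So A = C_11 = 58786.
Non-crossing partitions of an n-element set are counted by C_n; here n = 7. So B = C_7 = 429.
Non-crossing perfect matchings of 2n points on a circle are counted by C_n; with 28 points, n = 14. So D = C_14 = 2674440.
A + B + D = 58786 + 429 + 2674440 = 2733655.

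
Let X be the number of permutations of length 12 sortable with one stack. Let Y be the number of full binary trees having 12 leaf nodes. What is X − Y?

Stack-sortable permutations are exactly the 231-avoiding ones, counted by C_n; here n = 12. So X = C_12 = 208012.
A full binary tree with L leaves has L−1 internal nodes and is counted by C_{L−1}; L = 12 gives C_11. So Y = C_11 = 58786.
X − Y = 208012 − 58786 = 149226.

149226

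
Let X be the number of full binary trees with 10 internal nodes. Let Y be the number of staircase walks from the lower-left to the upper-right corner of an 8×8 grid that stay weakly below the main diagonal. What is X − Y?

15366

The number of full binary trees on 10 internal nodes is the Catalan number C_10. So X = C_10 = 16796.
Sub-diagonal monotone paths from (0,0) to (8,8) biject with Dyck paths of semilength 8, giving C_8. So Y = C_8 = 1430.
X − Y = 16796 − 1430 = 15366.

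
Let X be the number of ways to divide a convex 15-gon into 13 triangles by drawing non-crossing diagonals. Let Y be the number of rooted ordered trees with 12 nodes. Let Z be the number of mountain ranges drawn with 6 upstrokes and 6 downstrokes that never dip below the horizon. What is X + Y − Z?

801554

The number of triangulations of a 15-gon is the Catalan number C_13 (index = sides − 2). So X = C_13 = 742900.
A rooted plane tree on 12 nodes has 11 edges, and such trees are counted by C_11. So Y = C_11 = 58786.
Paths of 6 up- and 6 down-steps that never dip below the axis are Dyck paths; their count is C_6. So Z = C_6 = 132.
X + Y − Z = 742900 + 58786 − 132 = 801554.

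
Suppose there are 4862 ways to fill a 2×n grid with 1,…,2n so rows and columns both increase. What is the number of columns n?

9

Standard Young tableaux of shape 2×n are counted by C_n. Since C_9 = 4862, the index is 9.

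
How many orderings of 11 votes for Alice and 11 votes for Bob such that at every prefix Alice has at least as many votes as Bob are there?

58786

Ballot sequences with n votes each where one side never trails are Dyck words, counted by C_n; here n = 11.
C_11 = C(22,11)/12 = 705432/12 = 58786.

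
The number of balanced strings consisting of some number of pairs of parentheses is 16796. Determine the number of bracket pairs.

10

Balanced strings of n bracket-pairs are counted by C_n. The Catalan number equal to 16796 is C_10.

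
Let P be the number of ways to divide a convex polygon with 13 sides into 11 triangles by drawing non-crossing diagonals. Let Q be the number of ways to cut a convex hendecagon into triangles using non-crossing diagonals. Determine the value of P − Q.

A convex 13-gon is triangulated into 11 triangles, and the number of such triangulations is the Catalan number C_{13−2} = C_11. So P = C_11 = 58786.
The number of triangulations of an 11-gon is the Catalan number C_9 (index = sides − 2). So Q = C_9 = 4862.
P − Q = 58786 − 4862 = 53924.

53924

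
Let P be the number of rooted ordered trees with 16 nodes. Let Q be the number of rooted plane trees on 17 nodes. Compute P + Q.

Rooted ordered (plane) trees on m nodes have m−1 edges and are counted by C_{m−1}; m = 16 gives C_15. So P = C_15 = 9694845.
Rooted ordered (plane) trees on m nodes have m−1 edges and are counted by C_{m−1}; m = 17 gives C_16. So Q = C_16 = 35357670.
P + Q = 9694845 + 35357670 = 45052515.

45052515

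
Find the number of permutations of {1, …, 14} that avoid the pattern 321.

2674440

For any fixed pattern of length 3, the pattern-avoiding permutations of [14] number C_14.
C_14 = C_13 · 2(2·13+1)/(13+2) = 742900 · 54/15 = 2674440.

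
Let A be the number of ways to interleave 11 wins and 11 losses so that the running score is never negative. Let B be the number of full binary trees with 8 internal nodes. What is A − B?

57356

Ballot sequences with n votes each where one side never trails are Dyck words, counted by C_n; here n = 11. So A = C_11 = 58786.
The number of full binary trees on 8 internal nodes is the Catalan number C_8. So B = C_8 = 1430.
A − B = 58786 − 1430 = 57356.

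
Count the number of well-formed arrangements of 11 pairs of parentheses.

58786

With 11 pairs the number of balanced bracket strings is the Catalan number C_11.
C_11 = 58786.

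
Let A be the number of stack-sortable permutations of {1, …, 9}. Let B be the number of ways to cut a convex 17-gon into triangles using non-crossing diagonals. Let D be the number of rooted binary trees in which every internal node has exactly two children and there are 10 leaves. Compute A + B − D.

Stack-sortable permutations are exactly the 231-avoiding ones, counted by C_n; here n = 9. So A = C_9 = 4862.
A convex 17-gon is triangulated into 15 triangles, and the number of such triangulations is the Catalan number C_{17−2} = C_15. So B = C_15 = 9694845.
Full binary trees with 10 leaves have 10−1 = 9 internal nodes, so there are C_9 of them. So D = C_9 = 4862.
A + B − D = 4862 + 9694845 − 4862 = 9694845.

9694845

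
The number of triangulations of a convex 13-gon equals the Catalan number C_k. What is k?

A convex 13-gon is triangulated into 11 triangles, and the number of such triangulations is the Catalan number C_{13−2} = C_11.

11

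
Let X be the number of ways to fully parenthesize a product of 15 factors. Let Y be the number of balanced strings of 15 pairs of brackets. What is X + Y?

Ways to associate a product of 15 factors correspond to binary trees on 15 leaves, so the count is C_14. So X = C_14 = 2674440.
A balanced arrangement of 15 bracket pairs is a Dyck word of semilength 15, so the count is C_15. So Y = C_15 = 9694845.
X + Y = 2674440 + 9694845 = 12369285.

12369285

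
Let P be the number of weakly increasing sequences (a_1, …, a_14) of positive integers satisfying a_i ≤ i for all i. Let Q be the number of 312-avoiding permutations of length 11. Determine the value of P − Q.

Such sub-staircase sequences of length n are counted by C_n; here n = 14. So P = C_14 = 2674440.
For any fixed pattern of length 3, the pattern-avoiding permutations of [11] number C_11. So Q = C_11 = 58786.
P − Q = 2674440 − 58786 = 2615654.

2615654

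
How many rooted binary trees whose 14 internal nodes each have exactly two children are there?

Full binary trees with n internal nodes are counted by C_n; here n = 14.
C_14 = C_13 · 2(2·13+1)/(13+2) = 742900 · 54/15 = 2674440.

2674440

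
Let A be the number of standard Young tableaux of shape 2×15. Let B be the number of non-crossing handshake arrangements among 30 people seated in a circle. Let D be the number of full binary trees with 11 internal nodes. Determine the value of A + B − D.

Standard Young tableaux of shape 2×n are counted by C_n; here n = 15. So A = C_15 = 9694845.
Non-crossing handshake pairings of 2n people are counted by C_n; 30 people gives n = 15. So B = C_15 = 9694845.
The number of full binary trees on 11 internal nodes is the Catalan number C_11. So D = C_11 = 58786.
A + B − D = 9694845 + 9694845 − 58786 = 19330904.

19330904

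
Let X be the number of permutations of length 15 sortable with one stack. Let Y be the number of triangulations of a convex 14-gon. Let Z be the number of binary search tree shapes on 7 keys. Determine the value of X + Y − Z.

9902428

By Knuth's characterisation, the stack-sortable permutations of length 15 are the 231-avoiders, numbering C_15. So X = C_15 = 9694845.
A convex 14-gon is triangulated into 12 triangles, and the number of such triangulations is the Catalan number C_{14−2} = C_12. So Y = C_12 = 208012.
Binary trees (left/right distinguished) on n nodes are counted by C_n; here n = 7. So Z = C_7 = 429.
X + Y − Z = 9694845 + 208012 − 429 = 9902428.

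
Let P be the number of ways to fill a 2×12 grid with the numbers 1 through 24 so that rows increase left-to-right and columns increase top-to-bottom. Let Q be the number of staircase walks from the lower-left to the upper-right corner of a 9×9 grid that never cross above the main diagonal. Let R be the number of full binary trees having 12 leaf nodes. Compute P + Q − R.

154088

By the hook-length formula (or a Dyck-path bijection), SYT of shape 2×12 number C_12. So P = C_12 = 208012.
Monotone paths in an n×n grid that stay weakly below the diagonal are counted by C_n; here n = 9. So Q = C_9 = 4862.
Full binary trees with 12 leaves have 12−1 = 11 internal nodes, so there are C_11 of them. So R = C_11 = 58786.
P + Q − R = 208012 + 4862 − 58786 = 154088.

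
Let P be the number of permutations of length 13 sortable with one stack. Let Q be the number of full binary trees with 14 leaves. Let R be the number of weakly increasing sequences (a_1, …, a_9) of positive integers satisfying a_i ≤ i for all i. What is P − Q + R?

Stack-sortable permutations are exactly the 231-avoiding ones, counted by C_n; here n = 13. So P = C_13 = 742900.
Full binary trees with 14 leaves have 14−1 = 13 internal nodes, so there are C_13 of them. So Q = C_13 = 742900.
Weakly increasing sequences with a_i ≤ i biject with Dyck paths of semilength 9, so there are C_9. So R = C_9 = 4862.
P − Q + R = 742900 − 742900 + 4862 = 4862.

4862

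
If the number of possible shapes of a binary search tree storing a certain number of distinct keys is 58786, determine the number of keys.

Binary search tree shapes on n keys are counted by C_n, and C_11 = 58786.

11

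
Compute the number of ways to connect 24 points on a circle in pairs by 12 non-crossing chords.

Non-crossing perfect matchings of 2n points on a circle are counted by C_n; with 24 points, n = 12.
C_12 = 208012.

208012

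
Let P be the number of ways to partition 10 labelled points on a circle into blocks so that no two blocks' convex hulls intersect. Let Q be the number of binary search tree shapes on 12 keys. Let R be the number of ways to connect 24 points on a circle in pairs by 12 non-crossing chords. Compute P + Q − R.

16796

Non-crossing partitions of an n-element set are counted by C_n; here n = 10. So P = C_10 = 16796.
There are C_n binary search tree shapes on n keys; with n = 12 that is C_12. So Q = C_12 = 208012.
Non-crossing perfect matchings of 2n points on a circle are counted by C_n; with 24 points, n = 12. So R = C_12 = 208012.
P + Q − R = 16796 + 208012 − 208012 = 16796.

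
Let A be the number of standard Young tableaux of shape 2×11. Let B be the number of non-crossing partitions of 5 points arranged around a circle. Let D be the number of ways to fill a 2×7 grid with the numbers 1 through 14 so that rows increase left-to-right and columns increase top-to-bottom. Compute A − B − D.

By the hook-length formula (or a Dyck-path bijection), SYT of shape 2×11 number C_11. So A = C_11 = 58786.
The non-crossing partitions of [5] form a lattice of size C_5. So B = C_5 = 42.
Standard Young tableaux of shape 2×n are counted by C_n; here n = 7. So D = C_7 = 429.
A − B − D = 58786 − 42 − 429 = 58315.

58315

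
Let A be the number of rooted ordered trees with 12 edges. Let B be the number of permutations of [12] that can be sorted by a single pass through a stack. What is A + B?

Rooted ordered trees with n edges are counted by C_n; here n = 12. So A = C_12 = 208012.
By Knuth's characterisation, the stack-sortable permutations of length 12 are the 231-avoiders, numbering C_12. So B = C_12 = 208012.
A + B = 208012 + 208012 = 416024.

416024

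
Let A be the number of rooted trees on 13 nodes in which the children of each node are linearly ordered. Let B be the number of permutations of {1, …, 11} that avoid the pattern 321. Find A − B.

149226

A rooted plane tree on 13 nodes has 12 edges, and such trees are counted by C_12. So A = C_12 = 208012.
Permutations of [n] avoiding any single length-3 pattern are counted by C_n; here n = 11. So B = C_11 = 58786.
A − B = 208012 − 58786 = 149226.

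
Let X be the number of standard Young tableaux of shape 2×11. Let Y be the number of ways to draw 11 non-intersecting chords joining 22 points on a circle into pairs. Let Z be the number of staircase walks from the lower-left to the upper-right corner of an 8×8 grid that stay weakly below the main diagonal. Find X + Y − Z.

By the hook-length formula (or a Dyck-path bijection), SYT of shape 2×11 number C_11. So X = C_11 = 58786.
Non-crossing perfect matchings of 2n points on a circle are counted by C_n; with 22 points, n = 11. So Y = C_11 = 58786.
Monotone paths in an n×n grid that stay weakly below the diagonal are counted by C_n; here n = 8. So Z = C_8 = 1430.
X + Y − Z = 58786 + 58786 − 1430 = 116142.

116142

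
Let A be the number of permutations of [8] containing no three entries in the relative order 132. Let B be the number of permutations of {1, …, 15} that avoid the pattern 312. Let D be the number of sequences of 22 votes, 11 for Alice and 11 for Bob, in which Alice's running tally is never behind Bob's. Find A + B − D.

For any fixed pattern of length 3, the pattern-avoiding permutations of [8] number C_8. So A = C_8 = 1430.
For any fixed pattern of length 3, the pattern-avoiding permutations of [15] number C_15. So B = C_15 = 9694845.
Reading a vote for the leader as '(' and for the other as ')' turns such a sequence into a balanced string of 11 pairs, so the count is C_11. So D = C_11 = 58786.
A + B − D = 1430 + 9694845 − 58786 = 9637489.

9637489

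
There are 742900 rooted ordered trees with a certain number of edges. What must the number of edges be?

Rooted ordered trees with n edges are counted by C_n; 742900 = C_13.

13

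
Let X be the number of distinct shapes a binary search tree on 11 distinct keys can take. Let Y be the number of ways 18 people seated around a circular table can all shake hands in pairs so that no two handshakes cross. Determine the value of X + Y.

Rooted binary trees with 11 nodes (each child slot possibly empty) number C_11. So X = C_11 = 58786.
With 18 = 2·9 people, non-crossing handshake pairings are non-crossing perfect matchings on a circle, counted by C_9. So Y = C_9 = 4862.
X + Y = 58786 + 4862 = 63648.

63648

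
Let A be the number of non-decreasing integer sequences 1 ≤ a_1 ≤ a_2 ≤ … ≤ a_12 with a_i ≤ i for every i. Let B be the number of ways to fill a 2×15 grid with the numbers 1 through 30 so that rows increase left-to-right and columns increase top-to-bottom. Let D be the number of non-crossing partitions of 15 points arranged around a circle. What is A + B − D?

208012

Such sub-staircase sequences of length n are counted by C_n; here n = 12. So A = C_12 = 208012.
By the hook-length formula (or a Dyck-path bijection), SYT of shape 2×15 number C_15. So B = C_15 = 9694845.
Non-crossing partitions of an n-element set are counted by C_n; here n = 15. So D = C_15 = 9694845.
A + B − D = 208012 + 9694845 − 9694845 = 208012.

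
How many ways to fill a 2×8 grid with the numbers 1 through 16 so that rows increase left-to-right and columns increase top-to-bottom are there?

1430

By the hook-length formula (or a Dyck-path bijection), SYT of shape 2×8 number C_8.
C_8 = C(16,8)/9 = 12870/9 = 1430.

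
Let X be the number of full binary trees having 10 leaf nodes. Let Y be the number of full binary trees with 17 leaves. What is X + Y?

35362532

Full binary trees with 10 leaves have 10−1 = 9 internal nodes, so there are C_9 of them. So X = C_9 = 4862.
Full binary trees with 17 leaves have 17−1 = 16 internal nodes, so there are C_16 of them. So Y = C_16 = 35357670.
X + Y = 4862 + 35357670 = 35362532.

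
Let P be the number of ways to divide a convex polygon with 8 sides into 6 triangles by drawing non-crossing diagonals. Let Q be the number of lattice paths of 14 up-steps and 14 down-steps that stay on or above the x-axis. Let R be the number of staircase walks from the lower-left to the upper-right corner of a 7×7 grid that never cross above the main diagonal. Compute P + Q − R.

2674143

A convex 8-gon is triangulated into 6 triangles, and the number of such triangulations is the Catalan number C_{8−2} = C_6. So P = C_6 = 132.
Paths of 14 up- and 14 down-steps that never dip below the axis are Dyck paths; their count is C_14. So Q = C_14 = 2674440.
Sub-diagonal monotone paths from (0,0) to (7,7) biject with Dyck paths of semilength 7, giving C_7. So R = C_7 = 429.
P + Q − R = 132 + 2674440 − 429 = 2674143.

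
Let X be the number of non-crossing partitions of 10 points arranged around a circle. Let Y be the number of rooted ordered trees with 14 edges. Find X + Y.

2691236

Non-crossing partitions of an n-element set are counted by C_n; here n = 10. So X = C_10 = 16796.
Rooted ordered trees with n edges are counted by C_n; here n = 14. So Y = C_14 = 2674440.
X + Y = 16796 + 2674440 = 2691236.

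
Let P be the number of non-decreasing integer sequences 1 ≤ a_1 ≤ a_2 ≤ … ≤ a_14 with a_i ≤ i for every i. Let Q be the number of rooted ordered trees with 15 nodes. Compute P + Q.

Weakly increasing sequences with a_i ≤ i biject with Dyck paths of semilength 14, so there are C_14. So P = C_14 = 2674440.
Rooted ordered (plane) trees on m nodes have m−1 edges and are counted by C_{m−1}; m = 15 gives C_14. So Q = C_14 = 2674440.
P + Q = 2674440 + 2674440 = 5348880.

5348880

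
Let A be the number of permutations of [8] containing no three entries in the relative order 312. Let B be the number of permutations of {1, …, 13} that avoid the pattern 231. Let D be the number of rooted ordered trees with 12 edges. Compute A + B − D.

For any fixed pattern of length 3, the pattern-avoiding permutations of [8] number C_8. So A = C_8 = 1430.
For any fixed pattern of length 3, the pattern-avoiding permutations of [13] number C_13. So B = C_13 = 742900.
Rooted ordered trees with n edges are counted by C_n; here n = 12. So D = C_12 = 208012.
A + B − D = 1430 + 742900 − 208012 = 536318.

536318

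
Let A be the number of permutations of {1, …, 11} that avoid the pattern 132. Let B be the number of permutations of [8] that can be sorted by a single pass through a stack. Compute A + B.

60216

For any fixed pattern of length 3, the pattern-avoiding permutations of [11] number C_11. So A = C_11 = 58786.
By Knuth's characterisation, the stack-sortable permutations of length 8 are the 231-avoiders, numbering C_8. So B = C_8 = 1430.
A + B = 58786 + 1430 = 60216.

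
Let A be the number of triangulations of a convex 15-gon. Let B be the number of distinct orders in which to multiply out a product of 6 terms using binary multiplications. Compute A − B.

Triangulations of a convex m-gon are counted by C_{m−2}; with m = 15 this is C_13. So A = C_13 = 742900.
Ways to associate a product of 6 factors correspond to binary trees on 6 leaves, so the count is C_5. So B = C_5 = 42.
A − B = 742900 − 42 = 742858.

742858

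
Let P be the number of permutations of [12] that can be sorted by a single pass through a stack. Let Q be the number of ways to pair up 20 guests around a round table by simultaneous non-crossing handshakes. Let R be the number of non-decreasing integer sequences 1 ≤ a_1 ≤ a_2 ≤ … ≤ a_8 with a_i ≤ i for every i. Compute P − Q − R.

189786

By Knuth's characterisation, the stack-sortable permutations of length 12 are the 231-avoiders, numbering C_12. So P = C_12 = 208012.
With 20 = 2·10 people, non-crossing handshake pairings are non-crossing perfect matchings on a circle, counted by C_10. So Q = C_10 = 16796.
Such sub-staircase sequences of length n are counted by C_n; here n = 8. So R = C_8 = 1430.
P − Q − R = 208012 − 16796 − 1430 = 189786.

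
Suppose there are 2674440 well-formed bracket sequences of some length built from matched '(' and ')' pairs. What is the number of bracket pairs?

Balanced strings of n bracket-pairs are counted by C_n. Since C_14 = 2674440, the index is 14.

14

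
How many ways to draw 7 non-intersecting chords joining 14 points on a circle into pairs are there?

429

Pairing 14 circle points by 7 non-crossing chords gives C_7 matchings.
C_7 = C(14,7)/8 = 3432/8 = 429.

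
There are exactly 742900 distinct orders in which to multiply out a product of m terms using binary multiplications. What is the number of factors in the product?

14

Parenthesizations of m factors are counted by C_{m−1}. The Catalan number equal to 742900 is C_13.
So the index is 13, and the number of factors is 13 + 1 = 14.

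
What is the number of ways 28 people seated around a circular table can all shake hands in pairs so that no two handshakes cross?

With 28 = 2·14 people, non-crossing handshake pairings are non-crossing perfect matchings on a circle, counted by C_14.
C_14 = C(28,14)/15 = 40116600/15 = 2674440.

2674440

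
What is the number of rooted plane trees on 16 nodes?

Rooted ordered (plane) trees on m nodes have m−1 edges and are counted by C_{m−1}; m = 16 gives C_15.
C_15 = C(30,15)/16 = 155117520/16 = 9694845.

9694845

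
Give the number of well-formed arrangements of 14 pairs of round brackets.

Balanced strings of n pairs of brackets are counted by C_n; here n = 14.
C_14 = C_13 · 2(2·13+1)/(13+2) = 742900 · 54/15 = 2674440.

2674440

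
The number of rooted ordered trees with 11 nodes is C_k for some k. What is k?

10

Rooted ordered (plane) trees on m nodes have m−1 edges and are counted by C_{m−1}; m = 11 gives C_10.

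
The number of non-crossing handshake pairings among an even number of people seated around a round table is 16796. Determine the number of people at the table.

Non-crossing handshake pairings of 2n people are counted by C_n. Since C_10 = 16796, the index is 10.
So n = 10, and there are 2n = 20 people.

20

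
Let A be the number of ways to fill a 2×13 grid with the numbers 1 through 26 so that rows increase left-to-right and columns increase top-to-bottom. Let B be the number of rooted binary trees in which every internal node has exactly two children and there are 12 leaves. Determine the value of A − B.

By the hook-length formula (or a Dyck-path bijection), SYT of shape 2×13 number C_13. So A = C_13 = 742900.
Full binary trees with 12 leaves have 12−1 = 11 internal nodes, so there are C_11 of them. So B = C_11 = 58786.
A − B = 742900 − 58786 = 684114.

684114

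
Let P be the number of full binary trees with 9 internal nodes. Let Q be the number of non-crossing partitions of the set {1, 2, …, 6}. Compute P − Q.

The number of full binary trees on 9 internal nodes is the Catalan number C_9. So P = C_9 = 4862.
The non-crossing partitions of [6] form a lattice of size C_6. So Q = C_6 = 132.
P − Q = 4862 − 132 = 4730.

4730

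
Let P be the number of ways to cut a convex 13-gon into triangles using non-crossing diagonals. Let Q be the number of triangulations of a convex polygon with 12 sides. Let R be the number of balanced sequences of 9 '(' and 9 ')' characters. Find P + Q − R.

Triangulations of a convex m-gon are counted by C_{m−2}; with m = 13 this is C_11. So P = C_11 = 58786.
Triangulations of a convex m-gon are counted by C_{m−2}; with m = 12 this is C_10. So Q = C_10 = 16796.
With 9 pairs the number of balanced bracket strings is the Catalan number C_9. So R = C_9 = 4862.
P + Q − R = 58786 + 16796 − 4862 = 70720.

70720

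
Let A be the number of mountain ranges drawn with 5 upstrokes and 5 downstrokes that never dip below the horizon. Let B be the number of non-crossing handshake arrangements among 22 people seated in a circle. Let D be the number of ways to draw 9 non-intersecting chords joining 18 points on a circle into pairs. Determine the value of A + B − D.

53966

Paths of 5 up- and 5 down-steps that never dip below the axis are Dyck paths; their count is C_5. So A = C_5 = 42.
With 22 = 2·11 people, non-crossing handshake pairings are non-crossing perfect matchings on a circle, counted by C_11. So B = C_11 = 58786.
Non-crossing perfect matchings of 2n points on a circle are counted by C_n; with 18 points, n = 9. So D = C_9 = 4862.
A + B − D = 42 + 58786 − 4862 = 53966.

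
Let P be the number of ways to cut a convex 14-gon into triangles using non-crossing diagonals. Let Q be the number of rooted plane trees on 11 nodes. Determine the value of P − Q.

191216

Triangulations of a convex m-gon are counted by C_{m−2}; with m = 14 this is C_12. So P = C_12 = 208012.
Rooted ordered (plane) trees on m nodes have m−1 edges and are counted by C_{m−1}; m = 11 gives C_10. So Q = C_10 = 16796.
P − Q = 208012 − 16796 = 191216.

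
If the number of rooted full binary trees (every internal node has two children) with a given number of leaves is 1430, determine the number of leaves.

9

Full binary trees with L leaves are counted by C_{L−1}, and C_8 = 1430.
So the index is 8, and the number of leaves is 8 + 1 = 9.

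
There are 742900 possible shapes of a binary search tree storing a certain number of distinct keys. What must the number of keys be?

Binary search tree shapes on n keys are counted by C_n; 742900 = C_13.

13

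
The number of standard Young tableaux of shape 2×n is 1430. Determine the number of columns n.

Standard Young tableaux of shape 2×n are counted by C_n. Since C_8 = 1430, the index is 8.

8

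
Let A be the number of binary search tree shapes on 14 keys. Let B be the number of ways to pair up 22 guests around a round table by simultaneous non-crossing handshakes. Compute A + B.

2733226

There are C_n binary search tree shapes on n keys; with n = 14 that is C_14. So A = C_14 = 2674440.
With 22 = 2·11 people, non-crossing handshake pairings are non-crossing perfect matchings on a circle, counted by C_11. So B = C_11 = 58786.
A + B = 2674440 + 58786 = 2733226.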